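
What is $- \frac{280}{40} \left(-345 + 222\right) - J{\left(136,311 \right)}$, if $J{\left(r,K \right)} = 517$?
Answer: $344$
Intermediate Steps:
$- \frac{280}{40} \left(-345 + 222\right) - J{\left(136,311 \right)} = - \frac{280}{40} \left(-345 + 222\right) - 517 = \left(-280\right) \frac{1}{40} \left(-123\right) - 517 = \left(-7\right) \left(-123\right) - 517 = 861 - 517 = 344$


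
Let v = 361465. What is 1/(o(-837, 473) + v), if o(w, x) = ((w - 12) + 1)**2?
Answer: 1/1080569 ≈ 9.2544e-7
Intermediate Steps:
o(w, x) = (-11 + w)**2 (o(w, x) = ((-12 + w) + 1)**2 = (-11 + w)**2)
1/(o(-837, 473) + v) = 1/((-11 - 837)**2 + 361465) = 1/((-848)**2 + 361465) = 1/(719104 + 361465) = 1/1080569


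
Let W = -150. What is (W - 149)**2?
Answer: 89401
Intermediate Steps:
(W - 149)**2 = (-150 - 149)**2 = (-299)**2 = 89401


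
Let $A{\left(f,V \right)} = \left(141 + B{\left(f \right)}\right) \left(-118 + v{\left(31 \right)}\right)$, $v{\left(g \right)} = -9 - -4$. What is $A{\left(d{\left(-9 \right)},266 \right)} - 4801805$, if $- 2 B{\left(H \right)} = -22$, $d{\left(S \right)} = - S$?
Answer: $-4820501$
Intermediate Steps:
$B{\left(H \right)} = 11$ ($B{\left(H \right)} = \left(- \frac{1}{2}\right) \left(-22\right) = 11$)
$v{\left(g \right)} = -5$ ($v{\left(g \right)} = -9 + 4 = -5$)
$A{\left(f,V \right)} = -18696$ ($A{\left(f,V \right)} = \left(141 + 11\right) \left(-118 - 5\right) = 152 \left(-123\right) = -18696$)
$A{\left(d{\left(-9 \right)},266 \right)} - 4801805 = -18696 - 4801805 = -4820501$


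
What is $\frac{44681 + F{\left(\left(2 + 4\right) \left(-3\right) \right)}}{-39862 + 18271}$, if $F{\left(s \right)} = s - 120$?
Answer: $- \frac{44543}{21591} \approx -2.063$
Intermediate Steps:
$F{\left(s \right)} = -120 + s$
$\frac{44681 + F{\left(\left(2 + 4\right) \left(-3\right) \right)}}{-39862 + 18271} = \frac{44681 - \left(120 - \left(2 + 4\right) \left(-3\right)\right)}{-39862 + 18271} = \frac{44681 + \left(-120 + 6 \left(-3\right)\right)}{-21591} = \left(44681 - 138\right) \left(- \frac{1}{21591}\right) = 44543 \left(- \frac{1}{21591}\right) = - \frac{44543}{21591}$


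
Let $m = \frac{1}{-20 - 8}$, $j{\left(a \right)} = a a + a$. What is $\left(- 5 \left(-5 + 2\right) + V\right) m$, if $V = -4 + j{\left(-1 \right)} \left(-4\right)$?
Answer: $- \frac{11}{28} \approx -0.39286$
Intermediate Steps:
$j{\left(a \right)} = a + a^{2}$ ($j{\left(a \right)} = a^{2} + a = a + a^{2}$)
$m = - \frac{1}{28}$ ($m = \frac{1}{-28} = - \frac{1}{28} \approx -0.035714$)
$V = -4$ ($V = -4 + - (1 - 1) \left(-4\right) = -4 + \left(-1\right) 0 \left(-4\right) = -4 + 0 \left(-4\right) = -4 + 0 = -4$)
$\left(- 5 \left(-5 + 2\right) + V\right) m = \left(- 5 \left(-5 + 2\right) - 4\right) \left(- \frac{1}{28}\right) = \left(\left(-5\right) \left(-3\right) - 4\right) \left(- \frac{1}{28}\right) = \left(15 - 4\right) \left(- \frac{1}{28}\right) = 11 \left(- \frac{1}{28}\right) = - \frac{11}{28}$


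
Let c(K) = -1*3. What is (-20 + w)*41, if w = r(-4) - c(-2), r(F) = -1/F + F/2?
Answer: -3075/4 ≈ -768.75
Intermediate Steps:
r(F) = F/2 - 1/F (r(F) = -1/F + F*(1/2) = -1/F + F/2 = F/2 - 1/F)
c(K) = -3
w = 5/4 (w = ((1/2)*(-4) - 1/(-4)) - 1*(-3) = (-2 - 1*(-1/4)) + 3 = (-2 + 1/4) + 3 = -7/4 + 3 = 5/4 ≈ 1.2500)
(-20 + w)*41 = (-20 + 5/4)*41 = -75/4*41 = -3075/4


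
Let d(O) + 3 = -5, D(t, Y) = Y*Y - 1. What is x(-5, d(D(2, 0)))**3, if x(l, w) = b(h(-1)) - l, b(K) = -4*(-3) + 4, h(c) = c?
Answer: 9261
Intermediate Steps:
b(K) = 16 (b(K) = 12 + 4 = 16)
D(t, Y) = -1 + Y**2 (D(t, Y) = Y**2 - 1 = -1 + Y**2)
d(O) = -8 (d(O) = -3 - 5 = -8)
x(l, w) = 16 - l
x(-5, d(D(2, 0)))**3 = (16 - 1*(-5))**3 = (16 + 5)**3 = 21**3 = 9261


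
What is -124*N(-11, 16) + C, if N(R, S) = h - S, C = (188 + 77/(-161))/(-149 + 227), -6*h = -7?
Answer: 1101359/598 ≈ 1841.7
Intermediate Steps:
h = 7/6 (h = -⅙*(-7) = 7/6 ≈ 1.1667)
C = 4313/1794 (C = (188 + 77*(-1/161))/78 = (188 - 11/23)*(1/78) = (4313/23)*(1/78) = 4313/1794 ≈ 2.4041)
N(R, S) = 7/6 - S
-124*N(-11, 16) + C = -124*(7/6 - 1*16) + 4313/1794 = -124*(7/6 - 16) + 4313/1794 = -124*(-89/6) + 4313/1794 = 5518/3 + 4313/1794 = 1101359/598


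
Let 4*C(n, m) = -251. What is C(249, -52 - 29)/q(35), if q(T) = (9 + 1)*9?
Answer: -251/360 ≈ -0.69722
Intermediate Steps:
q(T) = 90 (q(T) = 10*9 = 90)
C(n, m) = -251/4 (C(n, m) = (¼)*(-251) = -251/4)
C(249, -52 - 29)/q(35) = -251/4/90 = -251/4*1/90 = -251/360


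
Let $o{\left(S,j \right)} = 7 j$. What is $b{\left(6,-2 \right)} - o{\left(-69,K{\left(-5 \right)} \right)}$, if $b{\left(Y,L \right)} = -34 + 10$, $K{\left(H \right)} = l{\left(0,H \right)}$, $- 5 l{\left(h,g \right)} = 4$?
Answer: $- \frac{92}{5} \approx -18.4$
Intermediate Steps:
$l{\left(h,g \right)} = - \frac{4}{5}$ ($l{\left(h,g \right)} = \left(- \frac{1}{5}\right) 4 = - \frac{4}{5}$)
$K{\left(H \right)} = - \frac{4}{5}$
$b{\left(Y,L \right)} = -24$
$b{\left(6,-2 \right)} - o{\left(-69,K{\left(-5 \right)} \right)} = -24 - 7 \left(- \frac{4}{5}\right) = -24 - - \frac{28}{5} = -24 + \frac{28}{5} = - \frac{92}{5}$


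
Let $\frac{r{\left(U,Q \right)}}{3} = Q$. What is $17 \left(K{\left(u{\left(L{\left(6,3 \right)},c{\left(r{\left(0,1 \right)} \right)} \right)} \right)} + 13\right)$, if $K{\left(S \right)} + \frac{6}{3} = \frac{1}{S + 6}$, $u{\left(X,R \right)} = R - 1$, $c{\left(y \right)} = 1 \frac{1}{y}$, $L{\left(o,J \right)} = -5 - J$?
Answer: $\frac{3043}{16} \approx 190.19$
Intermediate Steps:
$r{\left(U,Q \right)} = 3 Q$
$c{\left(y \right)} = \frac{1}{y}$
$u{\left(X,R \right)} = -1 + R$ ($u{\left(X,R \right)} = R - 1 = -1 + R$)
$K{\left(S \right)} = -2 + \frac{1}{6 + S}$ ($K{\left(S \right)} = -2 + \frac{1}{S + 6} = -2 + \frac{1}{6 + S}$)
$17 \left(K{\left(u{\left(L{\left(6,3 \right)},c{\left(r{\left(0,1 \right)} \right)} \right)} \right)} + 13\right) = 17 \left(\frac{-11 - 2 \left(-1 + \frac{1}{3 \cdot 1}\right)}{6 - \left(1 - \frac{1}{3 \cdot 1}\right)} + 13\right) = 17 \left(\frac{-11 - 2 \left(-1 + \frac{1}{3}\right)}{6 - \left(1 - \frac{1}{3}\right)} + 13\right) = 17 \left(\frac{-11 - 2 \left(-1 + \frac{1}{3}\right)}{6 + \left(-1 + \frac{1}{3}\right)} + 13\right) = 17 \left(\frac{-11 - - \frac{4}{3}}{6 - \frac{2}{3}} + 13\right) = 17 \left(\frac{-11 + \frac{4}{3}}{\frac{16}{3}} + 13\right) = 17 \left(\frac{3}{16} \left(- \frac{29}{3}\right) + 13\right) = 17 \left(- \frac{29}{16} + 13\right) = 17 \cdot \frac{179}{16} = \frac{3043}{16}$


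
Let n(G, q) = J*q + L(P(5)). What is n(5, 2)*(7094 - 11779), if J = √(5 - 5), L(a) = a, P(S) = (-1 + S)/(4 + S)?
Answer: -18740/9 ≈ -2082.2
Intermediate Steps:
P(S) = (-1 + S)/(4 + S)
J = 0 (J = √0 = 0)
n(G, q) = 4/9 (n(G, q) = 0*q + (-1 + 5)/(4 + 5) = 0 + 4/9 = 4/9)
n(5, 2)*(7094 - 11779) = 4*(7094 - 11779)/9 = (4/9)*(-4685) = -18740/9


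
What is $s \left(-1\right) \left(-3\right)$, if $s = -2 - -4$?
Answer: $6$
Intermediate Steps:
$s = 2$ ($s = -2 + 4 = 2$)
$s \left(-1\right) \left(-3\right) = 2 \left(-1\right) \left(-3\right) = \left(-2\right) \left(-3\right) = 6$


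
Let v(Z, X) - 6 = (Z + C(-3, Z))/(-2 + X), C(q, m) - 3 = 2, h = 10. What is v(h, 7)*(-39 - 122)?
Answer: -1449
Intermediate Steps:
C(q, m) = 5 (C(q, m) = 3 + 2 = 5)
v(Z, X) = 6 + (5 + Z)/(-2 + X) (v(Z, X) = 6 + (Z + 5)/(-2 + X) = 6 + (5 + Z)/(-2 + X))
v(h, 7)*(-39 - 122) = ((-7 + 10 + 6*7)/(-2 + 7))*(-39 - 122) = ((-7 + 10 + 42)/5)*(-161) = ((⅕)*45)*(-161) = 9*(-161) = -1449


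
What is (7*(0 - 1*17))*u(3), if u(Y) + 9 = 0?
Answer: 1071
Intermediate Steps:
u(Y) = -9 (u(Y) = -9 + 0 = -9)
(7*(0 - 1*17))*u(3) = (7*(0 - 1*17))*(-9) = (7*(0 - 17))*(-9) = (7*(-17))*(-9) = -119*(-9) = 1071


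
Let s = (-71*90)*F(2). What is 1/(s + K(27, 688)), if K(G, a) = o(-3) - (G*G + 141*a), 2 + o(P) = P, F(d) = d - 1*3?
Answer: -1/91352 ≈ -1.0947e-5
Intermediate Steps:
F(d) = -3 + d (F(d) = d - 3 = -3 + d)
o(P) = -2 + P
K(G, a) = -5 - G² - 141*a (K(G, a) = (-2 - 3) - (G*G + 141*a) = -5 - (G² + 141*a) = -5 + (-G² - 141*a) = -5 - G² - 141*a)
s = 6390 (s = (-71*90)*(-3 + 2) = -6390*(-1) = 6390)
1/(s + K(27, 688)) = 1/(6390 + (-5 - 1*27² - 141*688)) = 1/(6390 + (-5 - 1*729 - 97008)) = 1/(6390 + (-5 - 729 - 97008)) = 1/(6390 - 97742) = 1/(-91352) = -1/91352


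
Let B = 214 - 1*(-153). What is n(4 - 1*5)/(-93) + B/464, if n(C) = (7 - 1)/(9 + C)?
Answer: 11261/14384 ≈ 0.78288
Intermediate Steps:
B = 367 (B = 214 + 153 = 367)
n(C) = 6/(9 + C)
n(4 - 1*5)/(-93) + B/464 = (6/(9 + (4 - 1*5)))/(-93) + 367/464 = (6/(9 + (4 - 5)))*(-1/93) + 367*(1/464) = (6/(9 - 1))*(-1/93) + 367/464 = (6/8)*(-1/93) + 367/464 = (6*(⅛))*(-1/93) + 367/464 = (¾)*(-1/93) + 367/464 = -1/124 + 367/464 = 11261/14384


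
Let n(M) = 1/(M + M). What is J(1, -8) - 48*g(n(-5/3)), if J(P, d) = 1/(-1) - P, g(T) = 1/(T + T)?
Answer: 78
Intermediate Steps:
n(M) = 1/(2*M)
g(T) = 1/(2*T)
J(P, d) = -1 - P
J(1, -8) - 48*g(n(-5/3)) = (-1 - 1*1) - 24/(1/(2*((-5/3)))) = (-1 - 1) - 24/(1/(2*((-5*1/3)))) = -2 - 24/(1/(2*(-5/3))) = -2 - 24/((1/2)*(-3/5)) = -2 - 24/(-3/10) = -2 - 24*(-10)/3 = -2 - 48*(-5/3) = -2 + 80 = 78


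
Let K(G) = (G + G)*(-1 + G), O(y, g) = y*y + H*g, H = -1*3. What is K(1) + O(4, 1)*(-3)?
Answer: -39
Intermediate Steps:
H = -3
O(y, g) = y² - 3*g (O(y, g) = y*y - 3*g = y² - 3*g)
K(G) = 2*G*(-1 + G) (K(G) = (2*G)*(-1 + G) = 2*G*(-1 + G))
K(1) + O(4, 1)*(-3) = 2*1*(-1 + 1) + (4² - 3*1)*(-3) = 2*1*0 + (16 - 3)*(-3) = 0 + 13*(-3) = 0 - 39 = -39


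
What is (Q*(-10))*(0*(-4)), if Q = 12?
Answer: 0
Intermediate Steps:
(Q*(-10))*(0*(-4)) = (12*(-10))*(0*(-4)) = -120*0 = 0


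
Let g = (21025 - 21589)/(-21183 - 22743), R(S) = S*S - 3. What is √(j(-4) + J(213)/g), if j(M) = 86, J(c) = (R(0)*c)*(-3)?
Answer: √1319989454/94 ≈ 386.51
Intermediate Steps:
R(S) = -3 + S² (R(S) = S² - 3 = -3 + S²)
J(c) = 9*c (J(c) = ((-3 + 0²)*c)*(-3) = ((-3 + 0)*c)*(-3) = -3*c*(-3) = 9*c)
g = 94/7321 (g = -564/(-43926) = -564*(-1/43926) = 94/7321 ≈ 0.012840)
√(j(-4) + J(213)/g) = √(86 + (9*213)/(94/7321)) = √(86 + 1917*(7321/94)) = √(86 + 14034357/94) = √(14042441/94) = √1319989454/94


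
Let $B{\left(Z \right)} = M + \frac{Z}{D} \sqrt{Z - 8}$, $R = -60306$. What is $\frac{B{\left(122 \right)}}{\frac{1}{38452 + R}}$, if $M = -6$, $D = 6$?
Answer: $131124 - \frac{1333094 \sqrt{114}}{3} \approx -4.6134 \cdot 10^{6}$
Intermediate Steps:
$B{\left(Z \right)} = -6 + \frac{Z \sqrt{-8 + Z}}{6}$ ($B{\left(Z \right)} = -6 + \frac{Z}{6} \sqrt{Z - 8} = -6 + Z \frac{1}{6} \sqrt{-8 + Z} = -6 + \frac{Z}{6} \sqrt{-8 + Z} = -6 + \frac{Z \sqrt{-8 + Z}}{6}$)
$\frac{B{\left(122 \right)}}{\frac{1}{38452 + R}} = \frac{-6 + \frac{1}{6} \cdot 122 \sqrt{-8 + 122}}{\frac{1}{38452 - 60306}} = \frac{-6 + \frac{1}{6} \cdot 122 \sqrt{114}}{\frac{1}{-21854}} = \frac{-6 + \frac{61 \sqrt{114}}{3}}{- \frac{1}{21854}} = \left(-6 + \frac{61 \sqrt{114}}{3}\right) \left(-21854\right) = 131124 - \frac{1333094 \sqrt{114}}{3}$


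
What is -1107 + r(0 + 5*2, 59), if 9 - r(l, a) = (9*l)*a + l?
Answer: -6418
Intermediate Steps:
r(l, a) = 9 - l - 9*a*l (r(l, a) = 9 - ((9*l)*a + l) = 9 - (9*a*l + l) = 9 - (l + 9*a*l) = 9 + (-l - 9*a*l) = 9 - l - 9*a*l)
-1107 + r(0 + 5*2, 59) = -1107 + (9 - (0 + 5*2) - 9*59*(0 + 5*2)) = -1107 + (9 - (0 + 10) - 9*59*(0 + 10)) = -1107 + (9 - 1*10 - 9*59*10) = -1107 + (9 - 10 - 5310) = -1107 - 5311 = -6418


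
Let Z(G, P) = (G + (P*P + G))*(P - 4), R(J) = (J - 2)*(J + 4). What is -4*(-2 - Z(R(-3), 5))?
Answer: 68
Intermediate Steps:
R(J) = (-2 + J)*(4 + J)
Z(G, P) = (-4 + P)*(P**2 + 2*G) (Z(G, P) = (G + (P**2 + G))*(-4 + P) = (G + (G + P**2))*(-4 + P) = (P**2 + 2*G)*(-4 + P) = (-4 + P)*(P**2 + 2*G))
-4*(-2 - Z(R(-3), 5)) = -4*(-2 - (5**3 - 8*(-8 + (-3)**2 + 2*(-3)) - 4*5**2 + 2*(-8 + (-3)**2 + 2*(-3))*5)) = -4*(-2 - (125 - 8*(-8 + 9 - 6) - 4*25 + 2*(-8 + 9 - 6)*5)) = -4*(-2 - (125 - 8*(-5) - 100 + 2*(-5)*5)) = -4*(-2 - (125 + 40 - 100 - 50)) = -4*(-2 - 1*15) = -4*(-2 - 15) = -4*(-17) = 68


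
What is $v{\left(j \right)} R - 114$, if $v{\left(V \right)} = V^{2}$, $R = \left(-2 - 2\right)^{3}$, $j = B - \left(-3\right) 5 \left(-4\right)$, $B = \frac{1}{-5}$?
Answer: $- \frac{5801314}{25} \approx -2.3205 \cdot 10^{5}$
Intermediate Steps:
$B = - \frac{1}{5} \approx -0.2$
$j = - \frac{301}{5}$ ($j = - \frac{1}{5} - \left(-3\right) 5 \left(-4\right) = - \frac{1}{5} - \left(-15\right) \left(-4\right) = - \frac{1}{5} - 60 = - \frac{301}{5} \approx -60.2$)
$R = -64$ ($R = \left(-4\right)^{3} = -64$)
$v{\left(j \right)} R - 114 = \left(- \frac{301}{5}\right)^{2} \left(-64\right) - 114 = \frac{90601}{25} \left(-64\right) - 114 = - \frac{5798464}{25} - 114 = - \frac{5801314}{25}$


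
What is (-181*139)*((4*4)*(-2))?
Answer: 805088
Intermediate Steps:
(-181*139)*((4*4)*(-2)) = -402544*(-2) = -25159*(-32) = 805088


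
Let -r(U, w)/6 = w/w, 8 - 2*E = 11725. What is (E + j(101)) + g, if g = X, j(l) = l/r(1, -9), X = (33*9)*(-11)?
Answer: -27427/3 ≈ -9142.3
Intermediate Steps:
E = -11717/2 (E = 4 - ½*11725 = 4 - 11725/2 = -11717/2 ≈ -5858.5)
r(U, w) = -6 (r(U, w) = -6*w/w = -6*1 = -6)
X = -3267 (X = 297*(-11) = -3267)
j(l) = -l/6 (j(l) = l/(-6) = l*(-⅙) = -l/6)
g = -3267
(E + j(101)) + g = (-11717/2 - ⅙*101) - 3267 = (-11717/2 - 101/6) - 3267 = -17626/3 - 3267 = -27427/3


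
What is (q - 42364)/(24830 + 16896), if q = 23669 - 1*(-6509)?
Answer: -6093/20863 ≈ -0.29205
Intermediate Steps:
q = 30178 (q = 23669 + 6509 = 30178)
(q - 42364)/(24830 + 16896) = (30178 - 42364)/(24830 + 16896) = -12186/41726 = -12186*1/41726 = -6093/20863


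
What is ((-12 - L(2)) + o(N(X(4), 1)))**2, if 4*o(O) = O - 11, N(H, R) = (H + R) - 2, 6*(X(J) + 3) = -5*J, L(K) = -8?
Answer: 10609/144 ≈ 73.674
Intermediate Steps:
X(J) = -3 - 5*J/6 (X(J) = -3 + (-5*J)/6 = -3 - 5*J/6)
N(H, R) = -2 + H + R
o(O) = -11/4 + O/4 (o(O) = (O - 11)/4 = (-11 + O)/4 = -11/4 + O/4)
((-12 - L(2)) + o(N(X(4), 1)))**2 = ((-12 - 1*(-8)) + (-11/4 + (-2 + (-3 - 5/6*4) + 1)/4))**2 = ((-12 + 8) + (-11/4 + (-2 + (-3 - 10/3) + 1)/4))**2 = (-4 + (-11/4 + (-2 - 19/3 + 1)/4))**2 = (-4 + (-11/4 + (1/4)*(-22/3)))**2 = (-4 + (-11/4 - 11/6))**2 = (-4 - 55/12)**2 = (-103/12)**2 = 10609/144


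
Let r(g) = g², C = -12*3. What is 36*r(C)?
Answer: 46656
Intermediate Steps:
C = -36
36*r(C) = 36*(-36)² = 36*1296 = 46656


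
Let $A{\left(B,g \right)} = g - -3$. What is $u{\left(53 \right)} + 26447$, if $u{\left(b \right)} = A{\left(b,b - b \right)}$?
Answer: $26450$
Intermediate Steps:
$A{\left(B,g \right)} = 3 + g$ ($A{\left(B,g \right)} = g + 3 = 3 + g$)
$u{\left(b \right)} = 3$ ($u{\left(b \right)} = 3 + \left(b - b\right) = 3 + 0 = 3$)
$u{\left(53 \right)} + 26447 = 3 + 26447 = 26450$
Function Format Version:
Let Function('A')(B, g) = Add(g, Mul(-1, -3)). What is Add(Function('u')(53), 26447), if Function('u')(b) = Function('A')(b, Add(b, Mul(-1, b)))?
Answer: 26450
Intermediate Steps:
Function('A')(B, g) = Add(3, g) (Function('A')(B, g) = Add(g, 3) = Add(3, g))
Function('u')(b) = 3 (Function('u')(b) = Add(3, Add(b, Mul(-1, b))) = Add(3, 0) = 3)
Add(Function('u')(53), 26447) = Add(3, 26447) = 26450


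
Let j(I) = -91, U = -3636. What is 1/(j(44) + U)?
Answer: -1/3727 ≈ -0.00026831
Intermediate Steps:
1/(j(44) + U) = 1/(-91 - 3636) = 1/(-3727) = -1/3727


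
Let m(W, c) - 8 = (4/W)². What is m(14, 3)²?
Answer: 156816/2401 ≈ 65.313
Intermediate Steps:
m(W, c) = 8 + 16/W² (m(W, c) = 8 + (4/W)² = 8 + 16/W²)
m(14, 3)² = (8 + 16/14²)² = (8 + 16*(1/196))² = (8 + 4/49)² = (396/49)² = 156816/2401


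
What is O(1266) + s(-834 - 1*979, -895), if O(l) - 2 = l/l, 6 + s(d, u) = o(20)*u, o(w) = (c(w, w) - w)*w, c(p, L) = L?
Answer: -3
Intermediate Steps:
o(w) = 0 (o(w) = (w - w)*w = 0*w = 0)
s(d, u) = -6 (s(d, u) = -6 + 0*u = -6 + 0 = -6)
O(l) = 3 (O(l) = 2 + l/l = 2 + 1 = 3)
O(1266) + s(-834 - 1*979, -895) = 3 - 6 = -3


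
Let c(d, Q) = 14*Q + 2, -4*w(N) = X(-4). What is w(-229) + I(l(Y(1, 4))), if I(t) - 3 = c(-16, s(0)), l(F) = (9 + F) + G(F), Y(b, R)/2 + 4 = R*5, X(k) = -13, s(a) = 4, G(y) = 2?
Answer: 257/4 ≈ 64.250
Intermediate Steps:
w(N) = 13/4 (w(N) = -¼*(-13) = 13/4)
c(d, Q) = 2 + 14*Q
Y(b, R) = -8 + 10*R (Y(b, R) = -8 + 2*(R*5) = -8 + 2*(5*R) = -8 + 10*R)
l(F) = 11 + F (l(F) = (9 + F) + 2 = 11 + F)
I(t) = 61 (I(t) = 3 + (2 + 14*4) = 3 + (2 + 56) = 3 + 58 = 61)
w(-229) + I(l(Y(1, 4))) = 13/4 + 61 = 257/4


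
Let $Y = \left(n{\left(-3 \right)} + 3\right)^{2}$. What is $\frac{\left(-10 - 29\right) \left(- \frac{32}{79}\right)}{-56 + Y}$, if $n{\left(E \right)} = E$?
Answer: $- \frac{156}{553} \approx -0.2821$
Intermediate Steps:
$Y = 0$ ($Y = \left(-3 + 3\right)^{2} = 0^{2} = 0$)
$\frac{\left(-10 - 29\right) \left(- \frac{32}{79}\right)}{-56 + Y} = \frac{\left(-10 - 29\right) \left(- \frac{32}{79}\right)}{-56 + 0} = \frac{\left(-10 - 29\right) \left(\left(-32\right) \frac{1}{79}\right)}{-56} = \left(-39\right) \left(- \frac{32}{79}\right) \left(- \frac{1}{56}\right) = \frac{1248}{79} \left(- \frac{1}{56}\right) = - \frac{156}{553}$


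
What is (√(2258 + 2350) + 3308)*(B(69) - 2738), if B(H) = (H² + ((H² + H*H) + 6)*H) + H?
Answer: 2181705392 + 31657152*√2 ≈ 2.2265e+9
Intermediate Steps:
B(H) = H + H² + H*(6 + 2*H²) (B(H) = (H² + ((H² + H²) + 6)*H) + H = (H² + (2*H² + 6)*H) + H = (H² + (6 + 2*H²)*H) + H = (H² + H*(6 + 2*H²)) + H = H + H² + H*(6 + 2*H²))
(√(2258 + 2350) + 3308)*(B(69) - 2738) = (√(2258 + 2350) + 3308)*(69*(7 + 69 + 2*69²) - 2738) = (√4608 + 3308)*(69*(7 + 69 + 2*4761) - 2738) = (48*√2 + 3308)*(69*(7 + 69 + 9522) - 2738) = (3308 + 48*√2)*(69*9598 - 2738) = (3308 + 48*√2)*(662262 - 2738) = (3308 + 48*√2)*659524 = 2181705392 + 31657152*√2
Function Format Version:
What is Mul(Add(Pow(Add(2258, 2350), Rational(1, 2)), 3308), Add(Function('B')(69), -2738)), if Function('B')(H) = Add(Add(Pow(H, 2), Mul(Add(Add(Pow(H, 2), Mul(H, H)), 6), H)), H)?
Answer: Add(2181705392, Mul(31657152, Pow(2, Rational(1, 2)))) ≈ 2.2265e+9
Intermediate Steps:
Function('B')(H) = Add(H, Pow(H, 2), Mul(H, Add(6, Mul(2, Pow(H, 2))))) (Function('B')(H) = Add(Add(Pow(H, 2), Mul(Add(Add(Pow(H, 2), Pow(H, 2)), 6), H)), H) = Add(Add(Pow(H, 2), Mul(Add(Mul(2, Pow(H, 2)), 6), H)), H) = Add(Add(Pow(H, 2), Mul(Add(6, Mul(2, Pow(H, 2))), H)), H) = Add(Add(Pow(H, 2), Mul(H, Add(6, Mul(2, Pow(H, 2))))), H) = Add(H, Pow(H, 2), Mul(H, Add(6, Mul(2, Pow(H, 2))))))
Mul(Add(Pow(Add(2258, 2350), Rational(1, 2)), 3308), Add(Function('B')(69), -2738)) = Mul(Add(Pow(Add(2258, 2350), Rational(1, 2)), 3308), Add(Mul(69, Add(7, 69, Mul(2, Pow(69, 2)))), -2738)) = Mul(Add(Pow(4608, Rational(1, 2)), 3308), Add(Mul(69, Add(7, 69, Mul(2, 4761))), -2738)) = Mul(Add(Mul(48, Pow(2, Rational(1, 2))), 3308), Add(Mul(69, Add(7, 69, 9522)), -2738)) = Mul(Add(3308, Mul(48, Pow(2, Rational(1, 2)))), Add(Mul(69, 9598), -2738)) = Mul(Add(3308, Mul(48, Pow(2, Rational(1, 2)))), Add(662262, -2738)) = Mul(Add(3308, Mul(48, Pow(2, Rational(1, 2)))), 659524) = Add(2181705392, Mul(31657152, Pow(2, Rational(1, 2))))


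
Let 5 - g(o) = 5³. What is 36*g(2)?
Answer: -4320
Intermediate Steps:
g(o) = -120 (g(o) = 5 - 1*5³ = 5 - 1*125 = 5 - 125 = -120)
36*g(2) = 36*(-120) = -4320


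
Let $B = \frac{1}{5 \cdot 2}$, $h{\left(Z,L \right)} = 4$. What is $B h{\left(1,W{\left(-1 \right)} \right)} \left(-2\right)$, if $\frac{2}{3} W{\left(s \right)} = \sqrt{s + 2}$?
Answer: $- \frac{4}{5} \approx -0.8$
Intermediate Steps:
$W{\left(s \right)} = \frac{3 \sqrt{2 + s}}{2}$ ($W{\left(s \right)} = \frac{3 \sqrt{s + 2}}{2} = \frac{3 \sqrt{2 + s}}{2}$)
$B = \frac{1}{10} \approx 0.1$
$B h{\left(1,W{\left(-1 \right)} \right)} \left(-2\right) = \frac{1}{10} \cdot 4 \left(-2\right) = \frac{2}{5} \left(-2\right) = - \frac{4}{5}$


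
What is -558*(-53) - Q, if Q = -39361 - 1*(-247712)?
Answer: -178777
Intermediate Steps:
Q = 208351 (Q = -39361 + 247712 = 208351)
-558*(-53) - Q = -558*(-53) - 1*208351 = 29574 - 208351 = -178777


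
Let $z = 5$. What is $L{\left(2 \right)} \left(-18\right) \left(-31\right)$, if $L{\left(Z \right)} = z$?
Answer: $2790$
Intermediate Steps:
$L{\left(Z \right)} = 5$
$L{\left(2 \right)} \left(-18\right) \left(-31\right) = 5 \left(-18\right) \left(-31\right) = \left(-90\right) \left(-31\right) = 2790$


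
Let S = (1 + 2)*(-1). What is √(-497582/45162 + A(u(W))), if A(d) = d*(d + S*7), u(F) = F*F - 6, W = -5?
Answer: I*√2777134321/7527 ≈ 7.0013*I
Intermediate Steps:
S = -3 (S = 3*(-1) = -3)
u(F) = -6 + F² (u(F) = F² - 6 = -6 + F²)
A(d) = d*(-21 + d) (A(d) = d*(d - 3*7) = d*(d - 21) = d*(-21 + d))
√(-497582/45162 + A(u(W))) = √(-497582/45162 + (-6 + (-5)²)*(-21 + (-6 + (-5)²))) = √(-497582*1/45162 + (-6 + 25)*(-21 + (-6 + 25))) = √(-248791/22581 + 19*(-21 + 19)) = √(-248791/22581 + 19*(-2)) = √(-248791/22581 - 38) = √(-1106869/22581) = I*√2777134321/7527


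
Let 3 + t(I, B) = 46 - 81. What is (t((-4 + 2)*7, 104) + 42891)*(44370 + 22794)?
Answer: 2878178892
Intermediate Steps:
t(I, B) = -38 (t(I, B) = -3 + (46 - 81) = -3 - 35 = -38)
(t((-4 + 2)*7, 104) + 42891)*(44370 + 22794) = (-38 + 42891)*(44370 + 22794) = 42853*67164 = 2878178892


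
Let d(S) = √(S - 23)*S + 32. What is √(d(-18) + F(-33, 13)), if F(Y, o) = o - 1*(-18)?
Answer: 3*√(7 - 2*I*√41) ≈ 9.8578 - 5.846*I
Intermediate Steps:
F(Y, o) = 18 + o (F(Y, o) = o + 18 = 18 + o)
d(S) = 32 + S*√(-23 + S) (d(S) = √(-23 + S)*S + 32 = S*√(-23 + S) + 32 = 32 + S*√(-23 + S))
√(d(-18) + F(-33, 13)) = √((32 - 18*√(-23 - 18)) + (18 + 13)) = √((32 - 18*I*√41) + 31) = √(63 - 18*I*√41)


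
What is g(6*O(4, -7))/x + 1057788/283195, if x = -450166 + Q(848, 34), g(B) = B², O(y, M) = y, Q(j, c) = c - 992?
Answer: 119257608348/31939015295 ≈ 3.7339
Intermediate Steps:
Q(j, c) = -992 + c
x = -451124 (x = -450166 + (-992 + 34) = -450166 - 958 = -451124)
g(6*O(4, -7))/x + 1057788/283195 = (6*4)²/(-451124) + 1057788/283195 = 24²*(-1/451124) + 1057788*(1/283195) = 576*(-1/451124) + 1057788/283195 = -144/112781 + 1057788/283195 = 119257608348/31939015295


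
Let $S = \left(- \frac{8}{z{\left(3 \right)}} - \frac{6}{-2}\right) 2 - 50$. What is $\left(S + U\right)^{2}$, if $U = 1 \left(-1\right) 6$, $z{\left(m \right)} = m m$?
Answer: $\frac{217156}{81} \approx 2680.9$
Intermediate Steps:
$z{\left(m \right)} = m^{2}$
$S = - \frac{412}{9}$ ($S = \left(- \frac{8}{3^{2}} - \frac{6}{-2}\right) 2 - 50 = \left(- \frac{8}{9} - -3\right) 2 - 50 = \left(\left(-8\right) \frac{1}{9} + 3\right) 2 - 50 = \left(- \frac{8}{9} + 3\right) 2 - 50 = \frac{19}{9} \cdot 2 - 50 = \frac{38}{9} - 50 = - \frac{412}{9} \approx -45.778$)
$U = -6$ ($U = \left(-1\right) 6 = -6$)
$\left(S + U\right)^{2} = \left(- \frac{412}{9} - 6\right)^{2} = \left(- \frac{466}{9}\right)^{2} = \frac{217156}{81}$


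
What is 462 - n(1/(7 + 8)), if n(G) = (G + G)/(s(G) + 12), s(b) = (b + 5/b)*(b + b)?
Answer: 1143897/2476 ≈ 461.99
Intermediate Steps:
s(b) = 2*b*(b + 5/b) (s(b) = (b + 5/b)*(2*b) = 2*b*(b + 5/b))
n(G) = 2*G/(22 + 2*G**2) (n(G) = (G + G)/((10 + 2*G**2) + 12) = (2*G)/(22 + 2*G**2) = 2*G/(22 + 2*G**2))
462 - n(1/(7 + 8)) = 462 - 1/((7 + 8)*(11 + (1/(7 + 8))**2)) = 462 - 1/(15*(11 + (1/15)**2)) = 462 - 1/(15*(11 + 1/225)) = 462 - 1/(15*2476/225) = 462 - 225/(15*2476) = 462 - 1*15/2476 = 462 - 15/2476 = 1143897/2476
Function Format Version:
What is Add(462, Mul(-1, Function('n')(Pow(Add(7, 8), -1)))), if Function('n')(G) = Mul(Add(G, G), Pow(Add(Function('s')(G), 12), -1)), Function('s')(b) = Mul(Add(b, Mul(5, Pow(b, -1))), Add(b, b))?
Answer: Rational(1143897, 2476) ≈ 461.99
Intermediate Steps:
Function('s')(b) = Mul(2, b, Add(b, Mul(5, Pow(b, -1)))) (Function('s')(b) = Mul(Add(b, Mul(5, Pow(b, -1))), Mul(2, b)) = Mul(2, b, Add(b, Mul(5, Pow(b, -1)))))
Function('n')(G) = Mul(2, G, Pow(Add(22, Mul(2, Pow(G, 2))), -1)) (Function('n')(G) = Mul(Add(G, G), Pow(Add(Add(10, Mul(2, Pow(G, 2))), 12), -1)) = Mul(Mul(2, G), Pow(Add(22, Mul(2, Pow(G, 2))), -1)) = Mul(2, G, Pow(Add(22, Mul(2, Pow(G, 2))), -1)))
Add(462, Mul(-1, Function('n')(Pow(Add(7, 8), -1)))) = Add(462, Mul(-1, Mul(Pow(Add(7, 8), -1), Pow(Add(11, Pow(Pow(Add(7, 8), -1), 2)), -1)))) = Add(462, Mul(-1, Mul(Pow(15, -1), Pow(Add(11, Pow(Pow(15, -1), 2)), -1)))) = Add(462, Mul(-1, Mul(Rational(1, 15), Pow(Add(11, Pow(Rational(1, 15), 2)), -1)))) = Add(462, Mul(-1, Mul(Rational(1, 15), Pow(Add(11, Rational(1, 225)), -1)))) = Add(462, Mul(-1, Mul(Rational(1, 15), Pow(Rational(2476, 225), -1)))) = Add(462, Mul(-1, Mul(Rational(1, 15), Rational(225, 2476)))) = Add(462, Mul(-1, Rational(15, 2476))) = Add(462, Rational(-15, 2476)) = Rational(1143897, 2476)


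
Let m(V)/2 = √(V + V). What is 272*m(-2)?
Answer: 1088*I ≈ 1088.0*I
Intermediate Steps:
m(V) = 2*√2*√V (m(V) = 2*√(V + V) = 2*√(2*V) = 2*(√2*√V) = 2*√2*√V)
272*m(-2) = 272*(2*√2*√(-2)) = 272*(2*√2*(I*√2)) = 272*(4*I) = 1088*I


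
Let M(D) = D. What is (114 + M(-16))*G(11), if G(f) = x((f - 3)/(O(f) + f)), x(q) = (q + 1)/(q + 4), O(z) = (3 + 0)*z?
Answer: 637/23 ≈ 27.696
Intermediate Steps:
O(z) = 3*z
x(q) = (1 + q)/(4 + q)
G(f) = (1 + (-3 + f)/(4*f))/(4 + (-3 + f)/(4*f)) (G(f) = (1 + (f - 3)/(3*f + f))/(4 + (f - 3)/(3*f + f)) = (1 + (-3 + f)/((4*f)))/(4 + (-3 + f)/((4*f))) = (1 + (-3 + f)*(1/(4*f)))/(4 + (-3 + f)*(1/(4*f))) = (1 + (-3 + f)/(4*f))/(4 + (-3 + f)/(4*f)))
(114 + M(-16))*G(11) = (114 - 16)*((-3 + 5*11)/(-3 + 17*11)) = 98*((-3 + 55)/(-3 + 187)) = 98*(52/184) = 98*((1/184)*52) = 98*(13/46) = 637/23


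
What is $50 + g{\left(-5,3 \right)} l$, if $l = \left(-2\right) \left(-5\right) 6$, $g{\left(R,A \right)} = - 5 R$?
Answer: $1550$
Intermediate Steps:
$l = 60$ ($l = 10 \cdot 6 = 60$)
$50 + g{\left(-5,3 \right)} l = 50 + \left(-5\right) \left(-5\right) 60 = 50 + 25 \cdot 60 = 50 + 1500 = 1550$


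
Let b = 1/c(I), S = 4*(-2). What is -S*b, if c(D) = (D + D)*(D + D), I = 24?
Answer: 1/288 ≈ 0.0034722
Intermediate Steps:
S = -8
c(D) = 4*D² (c(D) = (2*D)*(2*D) = 4*D²)
b = 1/2304 (b = 1/(4*24²) = 1/(4*576) = 1/2304 ≈ 0.00043403)
-S*b = -(-8)/2304 = -1*(-1/288) = 1/288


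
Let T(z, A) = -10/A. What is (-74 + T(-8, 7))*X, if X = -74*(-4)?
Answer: -156288/7 ≈ -22327.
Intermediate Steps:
X = 296
(-74 + T(-8, 7))*X = (-74 - 10/7)*296 = -528/7*296 = -156288/7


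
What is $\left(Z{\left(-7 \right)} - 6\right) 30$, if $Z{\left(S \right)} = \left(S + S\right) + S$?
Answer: $-810$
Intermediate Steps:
$Z{\left(S \right)} = 3 S$ ($Z{\left(S \right)} = 2 S + S = 3 S$)
$\left(Z{\left(-7 \right)} - 6\right) 30 = \left(3 \left(-7\right) - 6\right) 30 = \left(-21 - 6\right) 30 = \left(-27\right) 30 = -810$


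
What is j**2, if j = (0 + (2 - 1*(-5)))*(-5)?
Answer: 1225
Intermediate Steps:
j = -35 (j = (0 + (2 + 5))*(-5) = (0 + 7)*(-5) = 7*(-5) = -35)
j**2 = (-35)**2 = 1225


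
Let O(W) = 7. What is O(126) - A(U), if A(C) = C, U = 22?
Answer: -15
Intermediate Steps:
O(126) - A(U) = 7 - 1*22 = 7 - 22 = -15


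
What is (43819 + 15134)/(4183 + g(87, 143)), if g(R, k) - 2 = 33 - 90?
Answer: 457/32 ≈ 14.281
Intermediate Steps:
g(R, k) = -55 (g(R, k) = 2 + (33 - 90) = 2 - 57 = -55)
(43819 + 15134)/(4183 + g(87, 143)) = (43819 + 15134)/(4183 - 55) = 58953/4128 = 58953*(1/4128) = 457/32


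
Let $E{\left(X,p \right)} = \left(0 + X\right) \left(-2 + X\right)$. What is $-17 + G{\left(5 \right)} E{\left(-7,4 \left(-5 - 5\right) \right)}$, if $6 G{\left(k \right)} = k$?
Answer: $\frac{71}{2} \approx 35.5$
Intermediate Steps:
$G{\left(k \right)} = \frac{k}{6}$
$E{\left(X,p \right)} = X \left(-2 + X\right)$
$-17 + G{\left(5 \right)} E{\left(-7,4 \left(-5 - 5\right) \right)} = -17 + \frac{1}{6} \cdot 5 \left(- 7 \left(-2 - 7\right)\right) = -17 + \frac{5 \left(\left(-7\right) \left(-9\right)\right)}{6} = -17 + \frac{5}{6} \cdot 63 = -17 + \frac{105}{2} = \frac{71}{2}$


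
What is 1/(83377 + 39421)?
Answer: 1/122798 ≈ 8.1435e-6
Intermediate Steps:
1/(83377 + 39421) = 1/122798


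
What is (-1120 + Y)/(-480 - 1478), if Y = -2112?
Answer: 1616/979 ≈ 1.6507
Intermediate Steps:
(-1120 + Y)/(-480 - 1478) = (-1120 - 2112)/(-480 - 1478) = -3232/(-1958) = -3232*(-1/1958) = 1616/979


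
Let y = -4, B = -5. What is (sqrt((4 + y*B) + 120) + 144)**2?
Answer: 24336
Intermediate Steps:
(sqrt((4 + y*B) + 120) + 144)**2 = (sqrt((4 - 4*(-5)) + 120) + 144)**2 = (sqrt((4 + 20) + 120) + 144)**2 = (sqrt(24 + 120) + 144)**2 = (sqrt(144) + 144)**2 = (12 + 144)**2 = 156**2 = 24336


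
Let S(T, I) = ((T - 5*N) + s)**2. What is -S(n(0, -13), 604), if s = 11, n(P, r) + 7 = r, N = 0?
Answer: -81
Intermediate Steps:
n(P, r) = -7 + r
S(T, I) = (11 + T)**2 (S(T, I) = ((T - 5*0) + 11)**2 = ((T + 0) + 11)**2 = (T + 11)**2 = (11 + T)**2)
-S(n(0, -13), 604) = -(11 + (-7 - 13))**2 = -(11 - 20)**2 = -1*(-9)**2 = -1*81 = -81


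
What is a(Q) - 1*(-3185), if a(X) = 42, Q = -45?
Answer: 3227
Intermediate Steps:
a(Q) - 1*(-3185) = 42 - 1*(-3185) = 42 + 3185 = 3227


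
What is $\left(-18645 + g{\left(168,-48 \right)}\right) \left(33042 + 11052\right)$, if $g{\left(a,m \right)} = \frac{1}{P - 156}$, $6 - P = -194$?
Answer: $- \frac{18086895813}{22} \approx -8.2213 \cdot 10^{8}$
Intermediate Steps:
$P = 200$ ($P = 6 - -194 = 6 + 194 = 200$)
$g{\left(a,m \right)} = \frac{1}{44}$ ($g{\left(a,m \right)} = \frac{1}{200 - 156} = \frac{1}{44}$)
$\left(-18645 + g{\left(168,-48 \right)}\right) \left(33042 + 11052\right) = \left(-18645 + \frac{1}{44}\right) \left(33042 + 11052\right) = \left(- \frac{820379}{44}\right) 44094 = - \frac{18086895813}{22}$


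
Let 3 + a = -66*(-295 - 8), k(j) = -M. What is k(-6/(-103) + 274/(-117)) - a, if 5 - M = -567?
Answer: -20567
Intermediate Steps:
M = 572 (M = 5 - 1*(-567) = 5 + 567 = 572)
k(j) = -572 (k(j) = -1*572 = -572)
a = 19995 (a = -3 - 66*(-295 - 8) = -3 - 66*(-303) = -3 + 19998 = 19995)
k(-6/(-103) + 274/(-117)) - a = -572 - 1*19995 = -572 - 19995 = -20567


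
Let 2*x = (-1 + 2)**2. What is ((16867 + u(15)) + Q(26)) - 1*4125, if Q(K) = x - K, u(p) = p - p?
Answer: 25433/2 ≈ 12717.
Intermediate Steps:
x = 1/2 (x = (-1 + 2)**2/2 = (1/2)*1**2 = (1/2)*1 = 1/2 ≈ 0.50000)
u(p) = 0
Q(K) = 1/2 - K
((16867 + u(15)) + Q(26)) - 1*4125 = ((16867 + 0) + (1/2 - 1*26)) - 1*4125 = (16867 + (1/2 - 26)) - 4125 = (16867 - 51/2) - 4125 = 33683/2 - 4125 = 25433/2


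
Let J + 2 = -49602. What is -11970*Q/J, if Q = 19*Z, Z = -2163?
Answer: -245965545/24802 ≈ -9917.2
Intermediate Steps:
J = -49604 (J = -2 - 49602 = -49604)
Q = -41097 (Q = 19*(-2163) = -41097)
-11970*Q/J = -11970/((-49604/(-41097))) = -11970/((-49604*(-1/41097))) = -11970/49604/41097 = -11970*41097/49604 = -245965545/24802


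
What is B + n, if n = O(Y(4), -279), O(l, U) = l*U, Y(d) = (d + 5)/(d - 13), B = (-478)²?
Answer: 228763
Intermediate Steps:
B = 228484
Y(d) = (5 + d)/(-13 + d)
O(l, U) = U*l
n = 279 (n = -279*(5 + 4)/(-13 + 4) = -279*9/(-9) = -(-31)*9 = -279*(-1) = 279)
B + n = 228484 + 279 = 228763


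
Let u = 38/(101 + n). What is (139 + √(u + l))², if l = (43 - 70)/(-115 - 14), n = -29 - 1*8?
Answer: (47816 + √95030)²/118336 ≈ 19571.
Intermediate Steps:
n = -37 (n = -29 - 8 = -37)
l = 9/43 (l = -27/(-129) = -27*(-1/129) = 9/43 ≈ 0.20930)
u = 19/32 (u = 38/(101 - 37) = 38/64 = 38*(1/64) = 19/32 ≈ 0.59375)
(139 + √(u + l))² = (139 + √(19/32 + 9/43))² = (139 + √(1105/1376))² = (139 + √95030/344)²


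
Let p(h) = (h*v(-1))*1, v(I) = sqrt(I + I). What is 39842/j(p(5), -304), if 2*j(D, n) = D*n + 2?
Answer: 39842/1155201 + 30279920*I*sqrt(2)/1155201 ≈ 0.034489 + 37.069*I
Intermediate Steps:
v(I) = sqrt(2)*sqrt(I) (v(I) = sqrt(2*I) = sqrt(2)*sqrt(I))
p(h) = I*h*sqrt(2) (p(h) = (h*(sqrt(2)*sqrt(-1)))*1 = (h*(sqrt(2)*I))*1 = (h*(I*sqrt(2)))*1 = (I*h*sqrt(2))*1 = I*h*sqrt(2))
j(D, n) = 1 + D*n/2 (j(D, n) = (D*n + 2)/2 = (2 + D*n)/2 = 1 + D*n/2)
39842/j(p(5), -304) = 39842/(1 + (1/2)*(I*5*sqrt(2))*(-304)) = 39842/(1 + (1/2)*(5*I*sqrt(2))*(-304)) = 39842/(1 - 760*I*sqrt(2))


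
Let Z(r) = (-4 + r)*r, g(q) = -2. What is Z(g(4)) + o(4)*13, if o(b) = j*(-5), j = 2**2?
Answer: -248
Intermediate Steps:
Z(r) = r*(-4 + r)
j = 4
o(b) = -20 (o(b) = 4*(-5) = -20)
Z(g(4)) + o(4)*13 = -2*(-4 - 2) - 20*13 = -2*(-6) - 260 = 12 - 260 = -248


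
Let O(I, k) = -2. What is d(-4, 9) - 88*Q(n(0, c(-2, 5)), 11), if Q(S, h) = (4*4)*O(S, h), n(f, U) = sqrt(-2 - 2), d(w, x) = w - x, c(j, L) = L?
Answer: 2803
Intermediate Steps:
n(f, U) = 2*I (n(f, U) = sqrt(-4) = 2*I)
Q(S, h) = -32 (Q(S, h) = (4*4)*(-2) = 16*(-2) = -32)
d(-4, 9) - 88*Q(n(0, c(-2, 5)), 11) = (-4 - 1*9) - 88*(-32) = (-4 - 9) + 2816 = -13 + 2816 = 2803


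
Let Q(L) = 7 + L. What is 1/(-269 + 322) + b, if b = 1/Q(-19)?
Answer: -41/636 ≈ -0.064465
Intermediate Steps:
b = -1/12 (b = 1/(7 - 19) = 1/(-12) = -1/12 ≈ -0.083333)
1/(-269 + 322) + b = 1/(-269 + 322) - 1/12 = 1/53 - 1/12 = -41/636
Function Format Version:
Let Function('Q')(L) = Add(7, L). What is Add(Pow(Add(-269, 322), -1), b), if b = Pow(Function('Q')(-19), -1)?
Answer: Rational(-41, 636) ≈ -0.064465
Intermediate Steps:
b = Rational(-1, 12) (b = Pow(Add(7, -19), -1) = Pow(-12, -1) = Rational(-1, 12) ≈ -0.083333)
Add(Pow(Add(-269, 322), -1), b) = Add(Pow(Add(-269, 322), -1), Rational(-1, 12)) = Add(Pow(53, -1), Rational(-1, 12)) = Add(Rational(1, 53), Rational(-1, 12)) = Rational(-41, 636)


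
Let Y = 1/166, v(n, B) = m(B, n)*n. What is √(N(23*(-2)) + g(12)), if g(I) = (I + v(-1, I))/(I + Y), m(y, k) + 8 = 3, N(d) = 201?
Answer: √804006095/1993 ≈ 14.227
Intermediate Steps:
m(y, k) = -5 (m(y, k) = -8 + 3 = -5)
v(n, B) = -5*n
Y = 1/166 ≈ 0.0060241
g(I) = (5 + I)/(1/166 + I) (g(I) = (I - 5*(-1))/(I + 1/166) = (I + 5)/(1/166 + I) = (5 + I)/(1/166 + I))
√(N(23*(-2)) + g(12)) = √(201 + 166*(5 + 12)/(1 + 166*12)) = √(201 + 166*17/(1 + 1992)) = √(201 + 166*17/1993) = √(201 + 166*(1/1993)*17) = √(201 + 2822/1993) = √(403415/1993) = √804006095/1993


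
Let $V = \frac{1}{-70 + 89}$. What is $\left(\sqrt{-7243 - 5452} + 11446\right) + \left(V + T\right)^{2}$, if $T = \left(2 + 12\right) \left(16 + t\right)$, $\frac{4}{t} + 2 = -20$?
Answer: $\frac{2643199751}{43681} + i \sqrt{12695} \approx 60511.0 + 112.67 i$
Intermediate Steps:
$t = - \frac{2}{11}$ ($t = \frac{4}{-2 - 20} = \frac{4}{-22} = 4 \left(- \frac{1}{22}\right) = - \frac{2}{11} \approx -0.18182$)
$V = \frac{1}{19} \approx 0.052632$
$T = \frac{2436}{11}$ ($T = \left(2 + 12\right) \left(16 - \frac{2}{11}\right) = 14 \cdot \frac{174}{11} = \frac{2436}{11} \approx 221.45$)
$\left(\sqrt{-7243 - 5452} + 11446\right) + \left(V + T\right)^{2} = \left(\sqrt{-7243 - 5452} + 11446\right) + \left(\frac{1}{19} + \frac{2436}{11}\right)^{2} = \left(\sqrt{-12695} + 11446\right) + \left(\frac{46295}{209}\right)^{2} = \left(i \sqrt{12695} + 11446\right) + \frac{2143227025}{43681} = \left(11446 + i \sqrt{12695}\right) + \frac{2143227025}{43681} = \frac{2643199751}{43681} + i \sqrt{12695}$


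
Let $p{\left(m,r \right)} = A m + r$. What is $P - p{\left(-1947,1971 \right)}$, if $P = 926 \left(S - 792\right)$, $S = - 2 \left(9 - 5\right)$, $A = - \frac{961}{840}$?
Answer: $- \frac{208599569}{280} \approx -7.45 \cdot 10^{5}$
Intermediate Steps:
$A = - \frac{961}{840}$ ($A = \left(-961\right) \frac{1}{840} = - \frac{961}{840} \approx -1.144$)
$S = -8$ ($S = \left(-2\right) 4 = -8$)
$P = -740800$ ($P = 926 \left(-8 - 792\right) = 926 \left(-800\right) = -740800$)
$p{\left(m,r \right)} = r - \frac{961 m}{840}$ ($p{\left(m,r \right)} = - \frac{961 m}{840} + r = r - \frac{961 m}{840}$)
$P - p{\left(-1947,1971 \right)} = -740800 - \left(1971 - - \frac{623689}{280}\right) = -740800 - \left(1971 + \frac{623689}{280}\right) = -740800 - \frac{1175569}{280} = - \frac{208599569}{280}$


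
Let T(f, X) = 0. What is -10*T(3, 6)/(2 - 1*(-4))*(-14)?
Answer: 0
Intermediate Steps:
-10*T(3, 6)/(2 - 1*(-4))*(-14) = -0/(2 - 1*(-4))*(-14) = -0/(2 + 4)*(-14) = -0/6*(-14) = -10*0*(-14) = 0*(-14) = 0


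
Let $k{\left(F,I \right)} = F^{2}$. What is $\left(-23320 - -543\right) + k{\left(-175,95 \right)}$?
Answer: $7848$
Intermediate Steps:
$\left(-23320 - -543\right) + k{\left(-175,95 \right)} = \left(-23320 - -543\right) + \left(-175\right)^{2} = \left(-23320 + \left(-69 + 612\right)\right) + 30625 = \left(-23320 + 543\right) + 30625 = -22777 + 30625 = 7848$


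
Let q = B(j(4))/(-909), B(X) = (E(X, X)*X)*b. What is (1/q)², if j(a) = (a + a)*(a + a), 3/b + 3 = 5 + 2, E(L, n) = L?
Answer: 91809/1048576 ≈ 0.087556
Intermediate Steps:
b = ¾ (b = 3/(-3 + (5 + 2)) = 3/(-3 + 7) = 3/4 = 3*(¼) = ¾ ≈ 0.75000)
j(a) = 4*a² (j(a) = (2*a)*(2*a) = 4*a²)
B(X) = 3*X²/4 (B(X) = (X*X)*(¾) = X²*(¾) = 3*X²/4)
q = -1024/303 (q = (3*(4*4²)²/4)/(-909) = (3*(4*16)²/4)*(-1/909) = ((¾)*64²)*(-1/909) = ((¾)*4096)*(-1/909) = 3072*(-1/909) = -1024/303 ≈ -3.3795)
(1/q)² = (1/(-1024/303))² = (-303/1024)² = 91809/1048576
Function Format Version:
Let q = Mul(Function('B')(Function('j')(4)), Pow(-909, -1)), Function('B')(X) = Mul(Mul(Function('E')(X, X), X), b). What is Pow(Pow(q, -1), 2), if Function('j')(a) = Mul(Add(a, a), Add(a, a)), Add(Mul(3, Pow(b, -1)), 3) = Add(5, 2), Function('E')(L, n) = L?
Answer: Rational(91809, 1048576) ≈ 0.087556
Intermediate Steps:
b = Rational(3, 4) (b = Mul(3, Pow(Add(-3, Add(5, 2)), -1)) = Mul(3, Pow(Add(-3, 7), -1)) = Mul(3, Pow(4, -1)) = Mul(3, Rational(1, 4)) = Rational(3, 4) ≈ 0.75000)
Function('j')(a) = Mul(4, Pow(a, 2)) (Function('j')(a) = Mul(Mul(2, a), Mul(2, a)) = Mul(4, Pow(a, 2)))
Function('B')(X) = Mul(Rational(3, 4), Pow(X, 2)) (Function('B')(X) = Mul(Mul(X, X), Rational(3, 4)) = Mul(Pow(X, 2), Rational(3, 4)) = Mul(Rational(3, 4), Pow(X, 2)))
q = Rational(-1024, 303) (q = Mul(Mul(Rational(3, 4), Pow(Mul(4, Pow(4, 2)), 2)), Pow(-909, -1)) = Mul(Mul(Rational(3, 4), Pow(Mul(4, 16), 2)), Rational(-1, 909)) = Mul(Mul(Rational(3, 4), Pow(64, 2)), Rational(-1, 909)) = Mul(Mul(Rational(3, 4), 4096), Rational(-1, 909)) = Mul(3072, Rational(-1, 909)) = Rational(-1024, 303) ≈ -3.3795)
Pow(Pow(q, -1), 2) = Pow(Pow(Rational(-1024, 303), -1), 2) = Pow(Rational(-303, 1024), 2) = Rational(91809, 1048576)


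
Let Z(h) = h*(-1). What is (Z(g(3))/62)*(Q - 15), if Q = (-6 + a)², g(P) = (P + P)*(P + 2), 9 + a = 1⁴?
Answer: -2715/31 ≈ -87.581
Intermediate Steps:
a = -8 (a = -9 + 1⁴ = -9 + 1 = -8)
g(P) = 2*P*(2 + P) (g(P) = (2*P)*(2 + P) = 2*P*(2 + P))
Q = 196 (Q = (-6 - 8)² = (-14)² = 196)
Z(h) = -h
(Z(g(3))/62)*(Q - 15) = (-2*3*(2 + 3)/62)*(196 - 15) = (-2*3*5*(1/62))*181 = (-1*30*(1/62))*181 = -30*1/62*181 = -15/31*181 = -2715/31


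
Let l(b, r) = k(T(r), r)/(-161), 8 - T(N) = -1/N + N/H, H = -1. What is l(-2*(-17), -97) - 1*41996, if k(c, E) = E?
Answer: -6761259/161 ≈ -41995.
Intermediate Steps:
T(N) = 8 + N + 1/N (T(N) = 8 - (-1/N + N/(-1)) = 8 - (-1/N + N*(-1)) = 8 - (-1/N - N) = 8 - (-N - 1/N) = 8 + (N + 1/N) = 8 + N + 1/N)
l(b, r) = -r/161 (l(b, r) = r/(-161) = r*(-1/161) = -r/161)
l(-2*(-17), -97) - 1*41996 = -1/161*(-97) - 1*41996 = 97/161 - 41996 = -6761259/161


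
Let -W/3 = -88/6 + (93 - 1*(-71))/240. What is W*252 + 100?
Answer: 53357/5 ≈ 10671.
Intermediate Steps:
W = 839/20 (W = -3*(-88/6 + (93 - 1*(-71))/240) = -3*(-88*⅙ + (93 + 71)*(1/240)) = -3*(-44/3 + 164*(1/240)) = -3*(-44/3 + 41/60) = -3*(-839/60) = 839/20 ≈ 41.950)
W*252 + 100 = (839/20)*252 + 100 = 52857/5 + 100 = 53357/5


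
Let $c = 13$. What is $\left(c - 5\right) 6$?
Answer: $48$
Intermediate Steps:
$\left(c - 5\right) 6 = \left(13 - 5\right) 6 = 8 \cdot 6 = 48$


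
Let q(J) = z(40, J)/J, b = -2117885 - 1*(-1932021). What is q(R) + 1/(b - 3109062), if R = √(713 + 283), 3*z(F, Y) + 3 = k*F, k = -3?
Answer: -1/3294926 - 41*√249/498 ≈ -1.2991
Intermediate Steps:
z(F, Y) = -1 - F (z(F, Y) = -1 + (-3*F)/3 = -1 - F)
R = 2*√249 (R = √996 = 2*√249 ≈ 31.559)
b = -185864 (b = -2117885 + 1932021 = -185864)
q(J) = -41/J (q(J) = (-1 - 1*40)/J = (-1 - 40)/J = -41/J)
q(R) + 1/(b - 3109062) = -41*√249/498 + 1/(-185864 - 3109062) = -41*√249/498 + 1/(-3294926) = -41*√249/498 - 1/3294926 = -1/3294926 - 41*√249/498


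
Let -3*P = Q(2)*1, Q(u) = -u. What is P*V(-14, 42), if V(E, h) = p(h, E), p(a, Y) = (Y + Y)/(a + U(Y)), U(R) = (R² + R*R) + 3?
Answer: -56/1311 ≈ -0.042715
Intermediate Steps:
U(R) = 3 + 2*R² (U(R) = (R² + R²) + 3 = 2*R² + 3 = 3 + 2*R²)
p(a, Y) = 2*Y/(3 + a + 2*Y²) (p(a, Y) = (Y + Y)/(a + (3 + 2*Y²)) = (2*Y)/(3 + a + 2*Y²) = 2*Y/(3 + a + 2*Y²))
V(E, h) = 2*E/(3 + h + 2*E²)
P = ⅔ (P = -(-1*2)/3 = -(-2)/3 = -⅓*(-2) = ⅔ ≈ 0.66667)
P*V(-14, 42) = 2*(2*(-14)/(3 + 42 + 2*(-14)²))/3 = 2*(2*(-14)/(3 + 42 + 2*196))/3 = 2*(2*(-14)/(3 + 42 + 392))/3 = 2*(2*(-14)/437)/3 = 2*(2*(-14)*(1/437))/3 = (⅔)*(-28/437) = -56/1311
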